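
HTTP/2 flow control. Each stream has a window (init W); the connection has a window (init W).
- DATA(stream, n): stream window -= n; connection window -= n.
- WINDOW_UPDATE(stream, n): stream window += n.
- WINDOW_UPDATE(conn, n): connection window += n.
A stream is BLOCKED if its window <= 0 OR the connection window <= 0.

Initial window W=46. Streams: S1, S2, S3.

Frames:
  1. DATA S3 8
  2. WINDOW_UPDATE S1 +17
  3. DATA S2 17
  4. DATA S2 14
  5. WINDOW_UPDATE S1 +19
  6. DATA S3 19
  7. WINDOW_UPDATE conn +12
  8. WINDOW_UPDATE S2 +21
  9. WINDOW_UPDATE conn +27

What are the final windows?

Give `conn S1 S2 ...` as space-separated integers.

Answer: 27 82 36 19

Derivation:
Op 1: conn=38 S1=46 S2=46 S3=38 blocked=[]
Op 2: conn=38 S1=63 S2=46 S3=38 blocked=[]
Op 3: conn=21 S1=63 S2=29 S3=38 blocked=[]
Op 4: conn=7 S1=63 S2=15 S3=38 blocked=[]
Op 5: conn=7 S1=82 S2=15 S3=38 blocked=[]
Op 6: conn=-12 S1=82 S2=15 S3=19 blocked=[1, 2, 3]
Op 7: conn=0 S1=82 S2=15 S3=19 blocked=[1, 2, 3]
Op 8: conn=0 S1=82 S2=36 S3=19 blocked=[1, 2, 3]
Op 9: conn=27 S1=82 S2=36 S3=19 blocked=[]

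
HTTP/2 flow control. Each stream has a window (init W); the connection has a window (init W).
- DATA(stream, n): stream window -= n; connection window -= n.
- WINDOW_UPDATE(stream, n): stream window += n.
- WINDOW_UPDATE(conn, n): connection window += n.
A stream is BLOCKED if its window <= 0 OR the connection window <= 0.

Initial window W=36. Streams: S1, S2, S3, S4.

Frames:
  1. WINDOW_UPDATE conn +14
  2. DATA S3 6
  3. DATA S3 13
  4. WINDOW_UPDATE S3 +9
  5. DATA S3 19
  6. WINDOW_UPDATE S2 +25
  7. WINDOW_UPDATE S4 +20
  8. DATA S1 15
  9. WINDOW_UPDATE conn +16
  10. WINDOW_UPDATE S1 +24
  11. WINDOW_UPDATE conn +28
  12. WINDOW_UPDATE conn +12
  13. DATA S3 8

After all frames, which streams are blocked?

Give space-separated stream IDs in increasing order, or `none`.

Answer: S3

Derivation:
Op 1: conn=50 S1=36 S2=36 S3=36 S4=36 blocked=[]
Op 2: conn=44 S1=36 S2=36 S3=30 S4=36 blocked=[]
Op 3: conn=31 S1=36 S2=36 S3=17 S4=36 blocked=[]
Op 4: conn=31 S1=36 S2=36 S3=26 S4=36 blocked=[]
Op 5: conn=12 S1=36 S2=36 S3=7 S4=36 blocked=[]
Op 6: conn=12 S1=36 S2=61 S3=7 S4=36 blocked=[]
Op 7: conn=12 S1=36 S2=61 S3=7 S4=56 blocked=[]
Op 8: conn=-3 S1=21 S2=61 S3=7 S4=56 blocked=[1, 2, 3, 4]
Op 9: conn=13 S1=21 S2=61 S3=7 S4=56 blocked=[]
Op 10: conn=13 S1=45 S2=61 S3=7 S4=56 blocked=[]
Op 11: conn=41 S1=45 S2=61 S3=7 S4=56 blocked=[]
Op 12: conn=53 S1=45 S2=61 S3=7 S4=56 blocked=[]
Op 13: conn=45 S1=45 S2=61 S3=-1 S4=56 blocked=[3]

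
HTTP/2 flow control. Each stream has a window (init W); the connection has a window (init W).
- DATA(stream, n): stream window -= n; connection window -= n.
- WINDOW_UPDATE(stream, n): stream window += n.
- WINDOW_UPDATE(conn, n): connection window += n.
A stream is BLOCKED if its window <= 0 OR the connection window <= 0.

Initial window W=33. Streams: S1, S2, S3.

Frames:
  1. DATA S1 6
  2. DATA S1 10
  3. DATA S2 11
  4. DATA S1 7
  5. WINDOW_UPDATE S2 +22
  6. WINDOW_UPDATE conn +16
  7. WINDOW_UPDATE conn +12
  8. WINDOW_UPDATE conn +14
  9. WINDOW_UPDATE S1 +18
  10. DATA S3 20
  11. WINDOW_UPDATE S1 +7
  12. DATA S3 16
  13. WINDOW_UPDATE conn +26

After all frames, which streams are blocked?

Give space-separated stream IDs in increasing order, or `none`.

Answer: S3

Derivation:
Op 1: conn=27 S1=27 S2=33 S3=33 blocked=[]
Op 2: conn=17 S1=17 S2=33 S3=33 blocked=[]
Op 3: conn=6 S1=17 S2=22 S3=33 blocked=[]
Op 4: conn=-1 S1=10 S2=22 S3=33 blocked=[1, 2, 3]
Op 5: conn=-1 S1=10 S2=44 S3=33 blocked=[1, 2, 3]
Op 6: conn=15 S1=10 S2=44 S3=33 blocked=[]
Op 7: conn=27 S1=10 S2=44 S3=33 blocked=[]
Op 8: conn=41 S1=10 S2=44 S3=33 blocked=[]
Op 9: conn=41 S1=28 S2=44 S3=33 blocked=[]
Op 10: conn=21 S1=28 S2=44 S3=13 blocked=[]
Op 11: conn=21 S1=35 S2=44 S3=13 blocked=[]
Op 12: conn=5 S1=35 S2=44 S3=-3 blocked=[3]
Op 13: conn=31 S1=35 S2=44 S3=-3 blocked=[3]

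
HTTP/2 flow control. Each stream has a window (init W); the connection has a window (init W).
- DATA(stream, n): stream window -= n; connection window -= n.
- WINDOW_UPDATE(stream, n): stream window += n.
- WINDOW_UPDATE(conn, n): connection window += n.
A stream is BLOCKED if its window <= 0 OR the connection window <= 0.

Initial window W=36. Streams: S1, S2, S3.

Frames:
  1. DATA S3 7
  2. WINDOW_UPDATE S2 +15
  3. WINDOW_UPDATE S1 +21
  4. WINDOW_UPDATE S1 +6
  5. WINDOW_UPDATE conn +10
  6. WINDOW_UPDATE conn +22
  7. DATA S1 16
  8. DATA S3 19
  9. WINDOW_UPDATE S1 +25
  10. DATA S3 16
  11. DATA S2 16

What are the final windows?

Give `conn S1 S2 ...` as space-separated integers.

Answer: -6 72 35 -6

Derivation:
Op 1: conn=29 S1=36 S2=36 S3=29 blocked=[]
Op 2: conn=29 S1=36 S2=51 S3=29 blocked=[]
Op 3: conn=29 S1=57 S2=51 S3=29 blocked=[]
Op 4: conn=29 S1=63 S2=51 S3=29 blocked=[]
Op 5: conn=39 S1=63 S2=51 S3=29 blocked=[]
Op 6: conn=61 S1=63 S2=51 S3=29 blocked=[]
Op 7: conn=45 S1=47 S2=51 S3=29 blocked=[]
Op 8: conn=26 S1=47 S2=51 S3=10 blocked=[]
Op 9: conn=26 S1=72 S2=51 S3=10 blocked=[]
Op 10: conn=10 S1=72 S2=51 S3=-6 blocked=[3]
Op 11: conn=-6 S1=72 S2=35 S3=-6 blocked=[1, 2, 3]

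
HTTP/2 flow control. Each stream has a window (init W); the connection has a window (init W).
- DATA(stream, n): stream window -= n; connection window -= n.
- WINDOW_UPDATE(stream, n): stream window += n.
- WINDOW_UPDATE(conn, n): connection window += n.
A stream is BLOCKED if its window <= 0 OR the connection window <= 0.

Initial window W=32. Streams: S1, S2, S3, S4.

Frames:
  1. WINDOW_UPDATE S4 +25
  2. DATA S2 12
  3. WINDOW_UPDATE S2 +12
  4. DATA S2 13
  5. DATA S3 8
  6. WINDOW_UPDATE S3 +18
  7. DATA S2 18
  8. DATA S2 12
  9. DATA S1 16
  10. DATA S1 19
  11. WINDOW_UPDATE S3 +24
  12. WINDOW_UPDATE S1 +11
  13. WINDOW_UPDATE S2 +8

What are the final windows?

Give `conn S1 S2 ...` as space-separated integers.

Answer: -66 8 -3 66 57

Derivation:
Op 1: conn=32 S1=32 S2=32 S3=32 S4=57 blocked=[]
Op 2: conn=20 S1=32 S2=20 S3=32 S4=57 blocked=[]
Op 3: conn=20 S1=32 S2=32 S3=32 S4=57 blocked=[]
Op 4: conn=7 S1=32 S2=19 S3=32 S4=57 blocked=[]
Op 5: conn=-1 S1=32 S2=19 S3=24 S4=57 blocked=[1, 2, 3, 4]
Op 6: conn=-1 S1=32 S2=19 S3=42 S4=57 blocked=[1, 2, 3, 4]
Op 7: conn=-19 S1=32 S2=1 S3=42 S4=57 blocked=[1, 2, 3, 4]
Op 8: conn=-31 S1=32 S2=-11 S3=42 S4=57 blocked=[1, 2, 3, 4]
Op 9: conn=-47 S1=16 S2=-11 S3=42 S4=57 blocked=[1, 2, 3, 4]
Op 10: conn=-66 S1=-3 S2=-11 S3=42 S4=57 blocked=[1, 2, 3, 4]
Op 11: conn=-66 S1=-3 S2=-11 S3=66 S4=57 blocked=[1, 2, 3, 4]
Op 12: conn=-66 S1=8 S2=-11 S3=66 S4=57 blocked=[1, 2, 3, 4]
Op 13: conn=-66 S1=8 S2=-3 S3=66 S4=57 blocked=[1, 2, 3, 4]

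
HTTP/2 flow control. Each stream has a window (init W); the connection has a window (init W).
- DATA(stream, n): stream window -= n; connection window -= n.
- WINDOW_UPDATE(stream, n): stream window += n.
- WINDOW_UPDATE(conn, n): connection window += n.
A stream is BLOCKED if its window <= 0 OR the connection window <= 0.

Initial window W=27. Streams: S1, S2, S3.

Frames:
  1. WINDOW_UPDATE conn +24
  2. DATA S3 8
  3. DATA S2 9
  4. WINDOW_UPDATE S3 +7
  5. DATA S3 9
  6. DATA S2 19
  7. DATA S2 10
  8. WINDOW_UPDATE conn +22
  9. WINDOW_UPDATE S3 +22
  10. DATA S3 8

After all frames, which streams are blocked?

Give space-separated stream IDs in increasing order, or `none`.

Answer: S2

Derivation:
Op 1: conn=51 S1=27 S2=27 S3=27 blocked=[]
Op 2: conn=43 S1=27 S2=27 S3=19 blocked=[]
Op 3: conn=34 S1=27 S2=18 S3=19 blocked=[]
Op 4: conn=34 S1=27 S2=18 S3=26 blocked=[]
Op 5: conn=25 S1=27 S2=18 S3=17 blocked=[]
Op 6: conn=6 S1=27 S2=-1 S3=17 blocked=[2]
Op 7: conn=-4 S1=27 S2=-11 S3=17 blocked=[1, 2, 3]
Op 8: conn=18 S1=27 S2=-11 S3=17 blocked=[2]
Op 9: conn=18 S1=27 S2=-11 S3=39 blocked=[2]
Op 10: conn=10 S1=27 S2=-11 S3=31 blocked=[2]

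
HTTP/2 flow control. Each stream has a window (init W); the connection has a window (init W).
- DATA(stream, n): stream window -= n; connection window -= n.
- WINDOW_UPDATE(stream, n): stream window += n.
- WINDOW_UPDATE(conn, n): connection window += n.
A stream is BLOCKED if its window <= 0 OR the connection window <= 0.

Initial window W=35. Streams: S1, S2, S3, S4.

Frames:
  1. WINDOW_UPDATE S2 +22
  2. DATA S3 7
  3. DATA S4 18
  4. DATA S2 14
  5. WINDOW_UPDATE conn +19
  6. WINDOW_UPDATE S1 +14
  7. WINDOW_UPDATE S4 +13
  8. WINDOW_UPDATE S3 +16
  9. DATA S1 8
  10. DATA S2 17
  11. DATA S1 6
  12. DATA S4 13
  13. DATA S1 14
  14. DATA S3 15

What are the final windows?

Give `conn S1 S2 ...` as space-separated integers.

Answer: -58 21 26 29 17

Derivation:
Op 1: conn=35 S1=35 S2=57 S3=35 S4=35 blocked=[]
Op 2: conn=28 S1=35 S2=57 S3=28 S4=35 blocked=[]
Op 3: conn=10 S1=35 S2=57 S3=28 S4=17 blocked=[]
Op 4: conn=-4 S1=35 S2=43 S3=28 S4=17 blocked=[1, 2, 3, 4]
Op 5: conn=15 S1=35 S2=43 S3=28 S4=17 blocked=[]
Op 6: conn=15 S1=49 S2=43 S3=28 S4=17 blocked=[]
Op 7: conn=15 S1=49 S2=43 S3=28 S4=30 blocked=[]
Op 8: conn=15 S1=49 S2=43 S3=44 S4=30 blocked=[]
Op 9: conn=7 S1=41 S2=43 S3=44 S4=30 blocked=[]
Op 10: conn=-10 S1=41 S2=26 S3=44 S4=30 blocked=[1, 2, 3, 4]
Op 11: conn=-16 S1=35 S2=26 S3=44 S4=30 blocked=[1, 2, 3, 4]
Op 12: conn=-29 S1=35 S2=26 S3=44 S4=17 blocked=[1, 2, 3, 4]
Op 13: conn=-43 S1=21 S2=26 S3=44 S4=17 blocked=[1, 2, 3, 4]
Op 14: conn=-58 S1=21 S2=26 S3=29 S4=17 blocked=[1, 2, 3, 4]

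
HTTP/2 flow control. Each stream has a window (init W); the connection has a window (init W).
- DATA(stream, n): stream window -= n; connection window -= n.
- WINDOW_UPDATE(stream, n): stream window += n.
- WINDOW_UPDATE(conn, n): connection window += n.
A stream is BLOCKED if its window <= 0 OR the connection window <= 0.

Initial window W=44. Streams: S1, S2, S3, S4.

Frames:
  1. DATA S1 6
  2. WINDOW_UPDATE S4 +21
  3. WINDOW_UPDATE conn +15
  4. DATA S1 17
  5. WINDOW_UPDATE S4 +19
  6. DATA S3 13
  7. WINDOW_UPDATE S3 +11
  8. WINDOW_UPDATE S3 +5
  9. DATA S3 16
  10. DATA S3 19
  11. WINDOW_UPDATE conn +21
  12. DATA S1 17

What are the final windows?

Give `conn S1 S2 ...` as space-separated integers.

Answer: -8 4 44 12 84

Derivation:
Op 1: conn=38 S1=38 S2=44 S3=44 S4=44 blocked=[]
Op 2: conn=38 S1=38 S2=44 S3=44 S4=65 blocked=[]
Op 3: conn=53 S1=38 S2=44 S3=44 S4=65 blocked=[]
Op 4: conn=36 S1=21 S2=44 S3=44 S4=65 blocked=[]
Op 5: conn=36 S1=21 S2=44 S3=44 S4=84 blocked=[]
Op 6: conn=23 S1=21 S2=44 S3=31 S4=84 blocked=[]
Op 7: conn=23 S1=21 S2=44 S3=42 S4=84 blocked=[]
Op 8: conn=23 S1=21 S2=44 S3=47 S4=84 blocked=[]
Op 9: conn=7 S1=21 S2=44 S3=31 S4=84 blocked=[]
Op 10: conn=-12 S1=21 S2=44 S3=12 S4=84 blocked=[1, 2, 3, 4]
Op 11: conn=9 S1=21 S2=44 S3=12 S4=84 blocked=[]
Op 12: conn=-8 S1=4 S2=44 S3=12 S4=84 blocked=[1, 2, 3, 4]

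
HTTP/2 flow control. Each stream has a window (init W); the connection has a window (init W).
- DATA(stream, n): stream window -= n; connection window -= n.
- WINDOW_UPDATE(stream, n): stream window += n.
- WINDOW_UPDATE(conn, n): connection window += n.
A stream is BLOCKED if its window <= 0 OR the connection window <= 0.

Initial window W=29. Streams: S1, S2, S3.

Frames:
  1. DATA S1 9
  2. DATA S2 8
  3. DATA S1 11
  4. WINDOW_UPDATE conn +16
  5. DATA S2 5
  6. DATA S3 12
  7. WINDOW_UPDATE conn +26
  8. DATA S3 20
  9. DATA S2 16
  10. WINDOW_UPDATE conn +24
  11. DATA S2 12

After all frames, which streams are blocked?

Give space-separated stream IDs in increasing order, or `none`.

Op 1: conn=20 S1=20 S2=29 S3=29 blocked=[]
Op 2: conn=12 S1=20 S2=21 S3=29 blocked=[]
Op 3: conn=1 S1=9 S2=21 S3=29 blocked=[]
Op 4: conn=17 S1=9 S2=21 S3=29 blocked=[]
Op 5: conn=12 S1=9 S2=16 S3=29 blocked=[]
Op 6: conn=0 S1=9 S2=16 S3=17 blocked=[1, 2, 3]
Op 7: conn=26 S1=9 S2=16 S3=17 blocked=[]
Op 8: conn=6 S1=9 S2=16 S3=-3 blocked=[3]
Op 9: conn=-10 S1=9 S2=0 S3=-3 blocked=[1, 2, 3]
Op 10: conn=14 S1=9 S2=0 S3=-3 blocked=[2, 3]
Op 11: conn=2 S1=9 S2=-12 S3=-3 blocked=[2, 3]

Answer: S2 S3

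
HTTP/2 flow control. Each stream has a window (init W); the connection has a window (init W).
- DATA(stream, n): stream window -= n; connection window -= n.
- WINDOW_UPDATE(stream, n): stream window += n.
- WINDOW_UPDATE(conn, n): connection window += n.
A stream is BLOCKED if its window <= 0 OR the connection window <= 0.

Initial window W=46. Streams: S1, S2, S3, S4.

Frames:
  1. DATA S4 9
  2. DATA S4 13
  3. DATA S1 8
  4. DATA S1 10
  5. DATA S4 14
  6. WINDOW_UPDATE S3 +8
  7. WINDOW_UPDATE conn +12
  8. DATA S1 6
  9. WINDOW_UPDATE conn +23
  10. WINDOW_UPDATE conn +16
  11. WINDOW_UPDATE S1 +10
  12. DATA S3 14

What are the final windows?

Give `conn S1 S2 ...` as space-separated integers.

Answer: 23 32 46 40 10

Derivation:
Op 1: conn=37 S1=46 S2=46 S3=46 S4=37 blocked=[]
Op 2: conn=24 S1=46 S2=46 S3=46 S4=24 blocked=[]
Op 3: conn=16 S1=38 S2=46 S3=46 S4=24 blocked=[]
Op 4: conn=6 S1=28 S2=46 S3=46 S4=24 blocked=[]
Op 5: conn=-8 S1=28 S2=46 S3=46 S4=10 blocked=[1, 2, 3, 4]
Op 6: conn=-8 S1=28 S2=46 S3=54 S4=10 blocked=[1, 2, 3, 4]
Op 7: conn=4 S1=28 S2=46 S3=54 S4=10 blocked=[]
Op 8: conn=-2 S1=22 S2=46 S3=54 S4=10 blocked=[1, 2, 3, 4]
Op 9: conn=21 S1=22 S2=46 S3=54 S4=10 blocked=[]
Op 10: conn=37 S1=22 S2=46 S3=54 S4=10 blocked=[]
Op 11: conn=37 S1=32 S2=46 S3=54 S4=10 blocked=[]
Op 12: conn=23 S1=32 S2=46 S3=40 S4=10 blocked=[]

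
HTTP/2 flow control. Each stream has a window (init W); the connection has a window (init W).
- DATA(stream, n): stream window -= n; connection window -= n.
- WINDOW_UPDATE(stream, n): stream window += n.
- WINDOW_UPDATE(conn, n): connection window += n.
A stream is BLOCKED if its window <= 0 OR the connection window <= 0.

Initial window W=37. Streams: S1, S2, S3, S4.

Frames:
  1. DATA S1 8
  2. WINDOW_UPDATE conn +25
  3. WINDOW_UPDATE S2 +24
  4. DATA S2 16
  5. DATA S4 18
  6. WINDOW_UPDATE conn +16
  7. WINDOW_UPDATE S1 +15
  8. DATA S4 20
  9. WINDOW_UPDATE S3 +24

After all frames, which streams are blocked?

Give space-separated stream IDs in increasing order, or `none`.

Answer: S4

Derivation:
Op 1: conn=29 S1=29 S2=37 S3=37 S4=37 blocked=[]
Op 2: conn=54 S1=29 S2=37 S3=37 S4=37 blocked=[]
Op 3: conn=54 S1=29 S2=61 S3=37 S4=37 blocked=[]
Op 4: conn=38 S1=29 S2=45 S3=37 S4=37 blocked=[]
Op 5: conn=20 S1=29 S2=45 S3=37 S4=19 blocked=[]
Op 6: conn=36 S1=29 S2=45 S3=37 S4=19 blocked=[]
Op 7: conn=36 S1=44 S2=45 S3=37 S4=19 blocked=[]
Op 8: conn=16 S1=44 S2=45 S3=37 S4=-1 blocked=[4]
Op 9: conn=16 S1=44 S2=45 S3=61 S4=-1 blocked=[4]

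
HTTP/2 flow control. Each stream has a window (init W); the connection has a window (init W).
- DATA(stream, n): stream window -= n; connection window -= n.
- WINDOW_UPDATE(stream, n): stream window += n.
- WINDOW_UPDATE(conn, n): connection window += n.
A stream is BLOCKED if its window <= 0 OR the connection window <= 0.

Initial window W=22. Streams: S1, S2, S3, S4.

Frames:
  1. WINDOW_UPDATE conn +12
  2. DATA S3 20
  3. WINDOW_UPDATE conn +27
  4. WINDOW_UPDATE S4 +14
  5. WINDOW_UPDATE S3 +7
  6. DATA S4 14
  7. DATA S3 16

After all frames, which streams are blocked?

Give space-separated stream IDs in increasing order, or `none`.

Op 1: conn=34 S1=22 S2=22 S3=22 S4=22 blocked=[]
Op 2: conn=14 S1=22 S2=22 S3=2 S4=22 blocked=[]
Op 3: conn=41 S1=22 S2=22 S3=2 S4=22 blocked=[]
Op 4: conn=41 S1=22 S2=22 S3=2 S4=36 blocked=[]
Op 5: conn=41 S1=22 S2=22 S3=9 S4=36 blocked=[]
Op 6: conn=27 S1=22 S2=22 S3=9 S4=22 blocked=[]
Op 7: conn=11 S1=22 S2=22 S3=-7 S4=22 blocked=[3]

Answer: S3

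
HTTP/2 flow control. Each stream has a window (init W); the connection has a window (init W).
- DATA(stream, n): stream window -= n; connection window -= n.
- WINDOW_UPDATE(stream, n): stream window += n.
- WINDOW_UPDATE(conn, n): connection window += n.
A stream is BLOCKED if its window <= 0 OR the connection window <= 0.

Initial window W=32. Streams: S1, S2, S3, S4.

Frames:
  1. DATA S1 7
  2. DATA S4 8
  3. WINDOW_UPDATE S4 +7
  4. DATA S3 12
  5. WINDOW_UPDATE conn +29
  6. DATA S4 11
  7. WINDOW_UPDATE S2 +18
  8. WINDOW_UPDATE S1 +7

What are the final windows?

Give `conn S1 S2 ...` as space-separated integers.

Op 1: conn=25 S1=25 S2=32 S3=32 S4=32 blocked=[]
Op 2: conn=17 S1=25 S2=32 S3=32 S4=24 blocked=[]
Op 3: conn=17 S1=25 S2=32 S3=32 S4=31 blocked=[]
Op 4: conn=5 S1=25 S2=32 S3=20 S4=31 blocked=[]
Op 5: conn=34 S1=25 S2=32 S3=20 S4=31 blocked=[]
Op 6: conn=23 S1=25 S2=32 S3=20 S4=20 blocked=[]
Op 7: conn=23 S1=25 S2=50 S3=20 S4=20 blocked=[]
Op 8: conn=23 S1=32 S2=50 S3=20 S4=20 blocked=[]

Answer: 23 32 50 20 20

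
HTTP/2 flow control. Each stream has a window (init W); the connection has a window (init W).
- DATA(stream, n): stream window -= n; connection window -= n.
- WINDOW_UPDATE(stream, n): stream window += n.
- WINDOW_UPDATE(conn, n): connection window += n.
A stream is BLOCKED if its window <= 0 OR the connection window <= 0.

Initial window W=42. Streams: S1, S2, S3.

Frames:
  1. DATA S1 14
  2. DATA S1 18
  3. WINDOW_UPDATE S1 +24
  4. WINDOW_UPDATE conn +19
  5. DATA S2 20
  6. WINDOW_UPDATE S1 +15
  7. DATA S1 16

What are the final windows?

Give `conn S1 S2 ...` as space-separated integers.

Op 1: conn=28 S1=28 S2=42 S3=42 blocked=[]
Op 2: conn=10 S1=10 S2=42 S3=42 blocked=[]
Op 3: conn=10 S1=34 S2=42 S3=42 blocked=[]
Op 4: conn=29 S1=34 S2=42 S3=42 blocked=[]
Op 5: conn=9 S1=34 S2=22 S3=42 blocked=[]
Op 6: conn=9 S1=49 S2=22 S3=42 blocked=[]
Op 7: conn=-7 S1=33 S2=22 S3=42 blocked=[1, 2, 3]

Answer: -7 33 22 42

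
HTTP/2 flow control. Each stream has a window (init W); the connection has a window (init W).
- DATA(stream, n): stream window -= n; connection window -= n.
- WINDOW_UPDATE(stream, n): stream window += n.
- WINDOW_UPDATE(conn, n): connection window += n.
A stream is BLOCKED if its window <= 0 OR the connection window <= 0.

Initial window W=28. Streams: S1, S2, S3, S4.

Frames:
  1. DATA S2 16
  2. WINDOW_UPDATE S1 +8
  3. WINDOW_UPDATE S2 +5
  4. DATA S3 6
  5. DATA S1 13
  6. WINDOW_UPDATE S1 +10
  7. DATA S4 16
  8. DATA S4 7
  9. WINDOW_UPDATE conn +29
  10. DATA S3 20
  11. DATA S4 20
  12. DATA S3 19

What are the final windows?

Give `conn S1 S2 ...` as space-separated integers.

Op 1: conn=12 S1=28 S2=12 S3=28 S4=28 blocked=[]
Op 2: conn=12 S1=36 S2=12 S3=28 S4=28 blocked=[]
Op 3: conn=12 S1=36 S2=17 S3=28 S4=28 blocked=[]
Op 4: conn=6 S1=36 S2=17 S3=22 S4=28 blocked=[]
Op 5: conn=-7 S1=23 S2=17 S3=22 S4=28 blocked=[1, 2, 3, 4]
Op 6: conn=-7 S1=33 S2=17 S3=22 S4=28 blocked=[1, 2, 3, 4]
Op 7: conn=-23 S1=33 S2=17 S3=22 S4=12 blocked=[1, 2, 3, 4]
Op 8: conn=-30 S1=33 S2=17 S3=22 S4=5 blocked=[1, 2, 3, 4]
Op 9: conn=-1 S1=33 S2=17 S3=22 S4=5 blocked=[1, 2, 3, 4]
Op 10: conn=-21 S1=33 S2=17 S3=2 S4=5 blocked=[1, 2, 3, 4]
Op 11: conn=-41 S1=33 S2=17 S3=2 S4=-15 blocked=[1, 2, 3, 4]
Op 12: conn=-60 S1=33 S2=17 S3=-17 S4=-15 blocked=[1, 2, 3, 4]

Answer: -60 33 17 -17 -15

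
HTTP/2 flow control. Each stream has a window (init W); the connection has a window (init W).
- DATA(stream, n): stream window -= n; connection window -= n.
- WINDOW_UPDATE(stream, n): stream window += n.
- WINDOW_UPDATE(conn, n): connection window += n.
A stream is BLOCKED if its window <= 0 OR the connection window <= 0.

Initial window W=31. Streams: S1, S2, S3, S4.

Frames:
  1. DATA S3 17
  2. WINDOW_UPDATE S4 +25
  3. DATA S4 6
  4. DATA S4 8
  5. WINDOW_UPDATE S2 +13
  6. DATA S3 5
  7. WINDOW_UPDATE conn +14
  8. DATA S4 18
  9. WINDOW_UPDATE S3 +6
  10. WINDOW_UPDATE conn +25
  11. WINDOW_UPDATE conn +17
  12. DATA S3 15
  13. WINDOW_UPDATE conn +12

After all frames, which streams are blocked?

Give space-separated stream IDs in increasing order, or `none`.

Answer: S3

Derivation:
Op 1: conn=14 S1=31 S2=31 S3=14 S4=31 blocked=[]
Op 2: conn=14 S1=31 S2=31 S3=14 S4=56 blocked=[]
Op 3: conn=8 S1=31 S2=31 S3=14 S4=50 blocked=[]
Op 4: conn=0 S1=31 S2=31 S3=14 S4=42 blocked=[1, 2, 3, 4]
Op 5: conn=0 S1=31 S2=44 S3=14 S4=42 blocked=[1, 2, 3, 4]
Op 6: conn=-5 S1=31 S2=44 S3=9 S4=42 blocked=[1, 2, 3, 4]
Op 7: conn=9 S1=31 S2=44 S3=9 S4=42 blocked=[]
Op 8: conn=-9 S1=31 S2=44 S3=9 S4=24 blocked=[1, 2, 3, 4]
Op 9: conn=-9 S1=31 S2=44 S3=15 S4=24 blocked=[1, 2, 3, 4]
Op 10: conn=16 S1=31 S2=44 S3=15 S4=24 blocked=[]
Op 11: conn=33 S1=31 S2=44 S3=15 S4=24 blocked=[]
Op 12: conn=18 S1=31 S2=44 S3=0 S4=24 blocked=[3]
Op 13: conn=30 S1=31 S2=44 S3=0 S4=24 blocked=[3]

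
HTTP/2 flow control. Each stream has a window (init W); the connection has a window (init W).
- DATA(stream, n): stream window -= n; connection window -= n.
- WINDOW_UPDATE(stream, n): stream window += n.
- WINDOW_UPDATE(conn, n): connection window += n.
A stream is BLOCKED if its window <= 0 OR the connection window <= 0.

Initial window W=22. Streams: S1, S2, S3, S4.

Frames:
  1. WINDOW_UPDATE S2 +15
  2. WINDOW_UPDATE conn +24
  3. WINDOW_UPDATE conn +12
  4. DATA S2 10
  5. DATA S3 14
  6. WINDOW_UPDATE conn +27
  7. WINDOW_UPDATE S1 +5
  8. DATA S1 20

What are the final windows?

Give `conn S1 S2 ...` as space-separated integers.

Answer: 41 7 27 8 22

Derivation:
Op 1: conn=22 S1=22 S2=37 S3=22 S4=22 blocked=[]
Op 2: conn=46 S1=22 S2=37 S3=22 S4=22 blocked=[]
Op 3: conn=58 S1=22 S2=37 S3=22 S4=22 blocked=[]
Op 4: conn=48 S1=22 S2=27 S3=22 S4=22 blocked=[]
Op 5: conn=34 S1=22 S2=27 S3=8 S4=22 blocked=[]
Op 6: conn=61 S1=22 S2=27 S3=8 S4=22 blocked=[]
Op 7: conn=61 S1=27 S2=27 S3=8 S4=22 blocked=[]
Op 8: conn=41 S1=7 S2=27 S3=8 S4=22 blocked=[]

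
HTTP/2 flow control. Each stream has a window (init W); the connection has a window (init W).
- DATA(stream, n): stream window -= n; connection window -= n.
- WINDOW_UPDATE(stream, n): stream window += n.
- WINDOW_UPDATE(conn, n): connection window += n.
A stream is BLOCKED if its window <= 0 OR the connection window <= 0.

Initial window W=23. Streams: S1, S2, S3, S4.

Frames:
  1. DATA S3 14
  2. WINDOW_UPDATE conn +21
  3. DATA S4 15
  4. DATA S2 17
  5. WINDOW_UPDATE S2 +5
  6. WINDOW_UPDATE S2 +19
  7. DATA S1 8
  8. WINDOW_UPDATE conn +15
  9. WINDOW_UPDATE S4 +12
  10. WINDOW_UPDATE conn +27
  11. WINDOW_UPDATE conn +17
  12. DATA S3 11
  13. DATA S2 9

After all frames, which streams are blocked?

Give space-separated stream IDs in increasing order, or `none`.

Op 1: conn=9 S1=23 S2=23 S3=9 S4=23 blocked=[]
Op 2: conn=30 S1=23 S2=23 S3=9 S4=23 blocked=[]
Op 3: conn=15 S1=23 S2=23 S3=9 S4=8 blocked=[]
Op 4: conn=-2 S1=23 S2=6 S3=9 S4=8 blocked=[1, 2, 3, 4]
Op 5: conn=-2 S1=23 S2=11 S3=9 S4=8 blocked=[1, 2, 3, 4]
Op 6: conn=-2 S1=23 S2=30 S3=9 S4=8 blocked=[1, 2, 3, 4]
Op 7: conn=-10 S1=15 S2=30 S3=9 S4=8 blocked=[1, 2, 3, 4]
Op 8: conn=5 S1=15 S2=30 S3=9 S4=8 blocked=[]
Op 9: conn=5 S1=15 S2=30 S3=9 S4=20 blocked=[]
Op 10: conn=32 S1=15 S2=30 S3=9 S4=20 blocked=[]
Op 11: conn=49 S1=15 S2=30 S3=9 S4=20 blocked=[]
Op 12: conn=38 S1=15 S2=30 S3=-2 S4=20 blocked=[3]
Op 13: conn=29 S1=15 S2=21 S3=-2 S4=20 blocked=[3]

Answer: S3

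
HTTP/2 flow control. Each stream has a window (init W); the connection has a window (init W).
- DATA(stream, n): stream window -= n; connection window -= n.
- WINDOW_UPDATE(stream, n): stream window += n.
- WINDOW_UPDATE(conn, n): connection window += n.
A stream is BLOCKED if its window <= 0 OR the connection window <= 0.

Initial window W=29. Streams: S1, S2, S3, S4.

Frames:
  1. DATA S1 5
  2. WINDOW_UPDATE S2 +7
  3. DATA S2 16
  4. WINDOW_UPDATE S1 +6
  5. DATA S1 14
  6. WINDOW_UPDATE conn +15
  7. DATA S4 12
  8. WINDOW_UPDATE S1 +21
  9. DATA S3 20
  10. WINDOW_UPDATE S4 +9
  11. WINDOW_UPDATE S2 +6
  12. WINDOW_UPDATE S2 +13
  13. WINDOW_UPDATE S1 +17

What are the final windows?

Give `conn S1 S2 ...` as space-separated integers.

Op 1: conn=24 S1=24 S2=29 S3=29 S4=29 blocked=[]
Op 2: conn=24 S1=24 S2=36 S3=29 S4=29 blocked=[]
Op 3: conn=8 S1=24 S2=20 S3=29 S4=29 blocked=[]
Op 4: conn=8 S1=30 S2=20 S3=29 S4=29 blocked=[]
Op 5: conn=-6 S1=16 S2=20 S3=29 S4=29 blocked=[1, 2, 3, 4]
Op 6: conn=9 S1=16 S2=20 S3=29 S4=29 blocked=[]
Op 7: conn=-3 S1=16 S2=20 S3=29 S4=17 blocked=[1, 2, 3, 4]
Op 8: conn=-3 S1=37 S2=20 S3=29 S4=17 blocked=[1, 2, 3, 4]
Op 9: conn=-23 S1=37 S2=20 S3=9 S4=17 blocked=[1, 2, 3, 4]
Op 10: conn=-23 S1=37 S2=20 S3=9 S4=26 blocked=[1, 2, 3, 4]
Op 11: conn=-23 S1=37 S2=26 S3=9 S4=26 blocked=[1, 2, 3, 4]
Op 12: conn=-23 S1=37 S2=39 S3=9 S4=26 blocked=[1, 2, 3, 4]
Op 13: conn=-23 S1=54 S2=39 S3=9 S4=26 blocked=[1, 2, 3, 4]

Answer: -23 54 39 9 26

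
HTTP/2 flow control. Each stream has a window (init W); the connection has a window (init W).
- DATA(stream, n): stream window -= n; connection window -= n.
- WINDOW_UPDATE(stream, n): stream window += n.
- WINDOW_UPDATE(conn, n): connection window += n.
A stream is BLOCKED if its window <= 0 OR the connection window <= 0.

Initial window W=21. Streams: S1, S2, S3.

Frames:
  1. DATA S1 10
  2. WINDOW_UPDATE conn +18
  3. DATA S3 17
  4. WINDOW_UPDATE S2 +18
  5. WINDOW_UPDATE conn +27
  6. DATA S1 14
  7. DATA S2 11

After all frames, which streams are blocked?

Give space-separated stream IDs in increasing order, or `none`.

Op 1: conn=11 S1=11 S2=21 S3=21 blocked=[]
Op 2: conn=29 S1=11 S2=21 S3=21 blocked=[]
Op 3: conn=12 S1=11 S2=21 S3=4 blocked=[]
Op 4: conn=12 S1=11 S2=39 S3=4 blocked=[]
Op 5: conn=39 S1=11 S2=39 S3=4 blocked=[]
Op 6: conn=25 S1=-3 S2=39 S3=4 blocked=[1]
Op 7: conn=14 S1=-3 S2=28 S3=4 blocked=[1]

Answer: S1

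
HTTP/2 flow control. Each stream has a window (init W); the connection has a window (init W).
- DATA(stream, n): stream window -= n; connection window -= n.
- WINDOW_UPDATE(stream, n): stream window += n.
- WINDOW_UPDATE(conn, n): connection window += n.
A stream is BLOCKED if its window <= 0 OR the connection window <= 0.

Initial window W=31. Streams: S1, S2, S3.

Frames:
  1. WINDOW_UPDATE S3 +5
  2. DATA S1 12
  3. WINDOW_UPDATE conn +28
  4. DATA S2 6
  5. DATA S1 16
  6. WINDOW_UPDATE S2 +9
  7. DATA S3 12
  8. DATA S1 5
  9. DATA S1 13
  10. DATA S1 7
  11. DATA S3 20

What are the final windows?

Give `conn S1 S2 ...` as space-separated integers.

Op 1: conn=31 S1=31 S2=31 S3=36 blocked=[]
Op 2: conn=19 S1=19 S2=31 S3=36 blocked=[]
Op 3: conn=47 S1=19 S2=31 S3=36 blocked=[]
Op 4: conn=41 S1=19 S2=25 S3=36 blocked=[]
Op 5: conn=25 S1=3 S2=25 S3=36 blocked=[]
Op 6: conn=25 S1=3 S2=34 S3=36 blocked=[]
Op 7: conn=13 S1=3 S2=34 S3=24 blocked=[]
Op 8: conn=8 S1=-2 S2=34 S3=24 blocked=[1]
Op 9: conn=-5 S1=-15 S2=34 S3=24 blocked=[1, 2, 3]
Op 10: conn=-12 S1=-22 S2=34 S3=24 blocked=[1, 2, 3]
Op 11: conn=-32 S1=-22 S2=34 S3=4 blocked=[1, 2, 3]

Answer: -32 -22 34 4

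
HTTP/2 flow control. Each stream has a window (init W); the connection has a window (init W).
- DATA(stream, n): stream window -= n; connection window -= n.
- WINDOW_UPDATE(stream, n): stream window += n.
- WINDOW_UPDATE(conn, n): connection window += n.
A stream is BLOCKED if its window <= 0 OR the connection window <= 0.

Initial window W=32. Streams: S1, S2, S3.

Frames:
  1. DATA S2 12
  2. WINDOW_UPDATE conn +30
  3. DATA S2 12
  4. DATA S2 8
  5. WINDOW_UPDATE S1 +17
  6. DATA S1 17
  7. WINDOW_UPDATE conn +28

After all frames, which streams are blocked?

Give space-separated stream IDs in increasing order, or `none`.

Answer: S2

Derivation:
Op 1: conn=20 S1=32 S2=20 S3=32 blocked=[]
Op 2: conn=50 S1=32 S2=20 S3=32 blocked=[]
Op 3: conn=38 S1=32 S2=8 S3=32 blocked=[]
Op 4: conn=30 S1=32 S2=0 S3=32 blocked=[2]
Op 5: conn=30 S1=49 S2=0 S3=32 blocked=[2]
Op 6: conn=13 S1=32 S2=0 S3=32 blocked=[2]
Op 7: conn=41 S1=32 S2=0 S3=32 blocked=[2]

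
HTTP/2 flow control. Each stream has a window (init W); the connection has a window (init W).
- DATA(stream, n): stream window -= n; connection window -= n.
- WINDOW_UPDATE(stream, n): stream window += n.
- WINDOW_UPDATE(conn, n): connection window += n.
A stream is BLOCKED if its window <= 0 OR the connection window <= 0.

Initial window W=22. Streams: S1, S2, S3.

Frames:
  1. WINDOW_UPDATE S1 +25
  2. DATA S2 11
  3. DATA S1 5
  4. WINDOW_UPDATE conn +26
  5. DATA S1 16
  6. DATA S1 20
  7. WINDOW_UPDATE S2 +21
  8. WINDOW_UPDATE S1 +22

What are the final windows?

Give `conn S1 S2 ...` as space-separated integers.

Answer: -4 28 32 22

Derivation:
Op 1: conn=22 S1=47 S2=22 S3=22 blocked=[]
Op 2: conn=11 S1=47 S2=11 S3=22 blocked=[]
Op 3: conn=6 S1=42 S2=11 S3=22 blocked=[]
Op 4: conn=32 S1=42 S2=11 S3=22 blocked=[]
Op 5: conn=16 S1=26 S2=11 S3=22 blocked=[]
Op 6: conn=-4 S1=6 S2=11 S3=22 blocked=[1, 2, 3]
Op 7: conn=-4 S1=6 S2=32 S3=22 blocked=[1, 2, 3]
Op 8: conn=-4 S1=28 S2=32 S3=22 blocked=[1, 2, 3]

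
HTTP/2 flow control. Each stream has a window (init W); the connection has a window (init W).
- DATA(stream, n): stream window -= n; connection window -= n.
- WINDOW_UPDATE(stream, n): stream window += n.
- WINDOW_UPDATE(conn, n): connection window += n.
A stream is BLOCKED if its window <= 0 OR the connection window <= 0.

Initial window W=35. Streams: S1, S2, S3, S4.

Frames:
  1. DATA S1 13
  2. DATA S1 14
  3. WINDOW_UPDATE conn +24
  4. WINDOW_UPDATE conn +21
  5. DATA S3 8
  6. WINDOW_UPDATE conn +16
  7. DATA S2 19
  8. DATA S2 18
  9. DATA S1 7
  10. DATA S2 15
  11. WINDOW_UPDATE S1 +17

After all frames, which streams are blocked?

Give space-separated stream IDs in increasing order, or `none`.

Op 1: conn=22 S1=22 S2=35 S3=35 S4=35 blocked=[]
Op 2: conn=8 S1=8 S2=35 S3=35 S4=35 blocked=[]
Op 3: conn=32 S1=8 S2=35 S3=35 S4=35 blocked=[]
Op 4: conn=53 S1=8 S2=35 S3=35 S4=35 blocked=[]
Op 5: conn=45 S1=8 S2=35 S3=27 S4=35 blocked=[]
Op 6: conn=61 S1=8 S2=35 S3=27 S4=35 blocked=[]
Op 7: conn=42 S1=8 S2=16 S3=27 S4=35 blocked=[]
Op 8: conn=24 S1=8 S2=-2 S3=27 S4=35 blocked=[2]
Op 9: conn=17 S1=1 S2=-2 S3=27 S4=35 blocked=[2]
Op 10: conn=2 S1=1 S2=-17 S3=27 S4=35 blocked=[2]
Op 11: conn=2 S1=18 S2=-17 S3=27 S4=35 blocked=[2]

Answer: S2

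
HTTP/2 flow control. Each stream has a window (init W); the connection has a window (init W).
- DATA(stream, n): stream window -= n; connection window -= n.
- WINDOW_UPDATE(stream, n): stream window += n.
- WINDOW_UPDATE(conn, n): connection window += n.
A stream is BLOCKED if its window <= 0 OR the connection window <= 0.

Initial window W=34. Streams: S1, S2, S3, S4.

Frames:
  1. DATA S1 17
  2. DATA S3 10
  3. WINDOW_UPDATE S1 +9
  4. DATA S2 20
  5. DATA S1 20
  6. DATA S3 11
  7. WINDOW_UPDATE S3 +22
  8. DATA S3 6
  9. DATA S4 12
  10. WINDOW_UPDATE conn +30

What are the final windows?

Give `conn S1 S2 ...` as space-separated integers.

Answer: -32 6 14 29 22

Derivation:
Op 1: conn=17 S1=17 S2=34 S3=34 S4=34 blocked=[]
Op 2: conn=7 S1=17 S2=34 S3=24 S4=34 blocked=[]
Op 3: conn=7 S1=26 S2=34 S3=24 S4=34 blocked=[]
Op 4: conn=-13 S1=26 S2=14 S3=24 S4=34 blocked=[1, 2, 3, 4]
Op 5: conn=-33 S1=6 S2=14 S3=24 S4=34 blocked=[1, 2, 3, 4]
Op 6: conn=-44 S1=6 S2=14 S3=13 S4=34 blocked=[1, 2, 3, 4]
Op 7: conn=-44 S1=6 S2=14 S3=35 S4=34 blocked=[1, 2, 3, 4]
Op 8: conn=-50 S1=6 S2=14 S3=29 S4=34 blocked=[1, 2, 3, 4]
Op 9: conn=-62 S1=6 S2=14 S3=29 S4=22 blocked=[1, 2, 3, 4]
Op 10: conn=-32 S1=6 S2=14 S3=29 S4=22 blocked=[1, 2, 3, 4]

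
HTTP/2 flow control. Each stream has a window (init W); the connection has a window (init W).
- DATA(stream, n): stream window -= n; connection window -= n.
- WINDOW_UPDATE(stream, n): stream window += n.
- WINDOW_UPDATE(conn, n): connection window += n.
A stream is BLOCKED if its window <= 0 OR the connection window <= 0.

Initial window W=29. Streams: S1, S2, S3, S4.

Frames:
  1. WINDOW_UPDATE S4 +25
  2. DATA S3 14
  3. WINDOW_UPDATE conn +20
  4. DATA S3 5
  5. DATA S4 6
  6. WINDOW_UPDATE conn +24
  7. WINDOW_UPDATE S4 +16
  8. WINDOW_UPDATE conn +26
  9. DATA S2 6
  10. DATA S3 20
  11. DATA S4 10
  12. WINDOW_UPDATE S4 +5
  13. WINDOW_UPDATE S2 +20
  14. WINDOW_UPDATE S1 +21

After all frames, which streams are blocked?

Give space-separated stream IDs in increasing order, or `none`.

Op 1: conn=29 S1=29 S2=29 S3=29 S4=54 blocked=[]
Op 2: conn=15 S1=29 S2=29 S3=15 S4=54 blocked=[]
Op 3: conn=35 S1=29 S2=29 S3=15 S4=54 blocked=[]
Op 4: conn=30 S1=29 S2=29 S3=10 S4=54 blocked=[]
Op 5: conn=24 S1=29 S2=29 S3=10 S4=48 blocked=[]
Op 6: conn=48 S1=29 S2=29 S3=10 S4=48 blocked=[]
Op 7: conn=48 S1=29 S2=29 S3=10 S4=64 blocked=[]
Op 8: conn=74 S1=29 S2=29 S3=10 S4=64 blocked=[]
Op 9: conn=68 S1=29 S2=23 S3=10 S4=64 blocked=[]
Op 10: conn=48 S1=29 S2=23 S3=-10 S4=64 blocked=[3]
Op 11: conn=38 S1=29 S2=23 S3=-10 S4=54 blocked=[3]
Op 12: conn=38 S1=29 S2=23 S3=-10 S4=59 blocked=[3]
Op 13: conn=38 S1=29 S2=43 S3=-10 S4=59 blocked=[3]
Op 14: conn=38 S1=50 S2=43 S3=-10 S4=59 blocked=[3]

Answer: S3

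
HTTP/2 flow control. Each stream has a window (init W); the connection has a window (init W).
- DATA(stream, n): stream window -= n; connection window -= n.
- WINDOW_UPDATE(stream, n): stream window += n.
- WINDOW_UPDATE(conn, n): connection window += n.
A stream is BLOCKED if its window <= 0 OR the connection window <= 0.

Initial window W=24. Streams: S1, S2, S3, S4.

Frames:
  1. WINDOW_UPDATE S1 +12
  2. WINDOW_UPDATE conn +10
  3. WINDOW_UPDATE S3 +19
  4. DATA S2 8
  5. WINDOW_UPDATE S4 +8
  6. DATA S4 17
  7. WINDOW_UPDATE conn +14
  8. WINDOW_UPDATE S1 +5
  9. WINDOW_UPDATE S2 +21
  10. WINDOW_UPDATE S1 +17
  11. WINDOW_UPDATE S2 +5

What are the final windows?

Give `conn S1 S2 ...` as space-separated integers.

Answer: 23 58 42 43 15

Derivation:
Op 1: conn=24 S1=36 S2=24 S3=24 S4=24 blocked=[]
Op 2: conn=34 S1=36 S2=24 S3=24 S4=24 blocked=[]
Op 3: conn=34 S1=36 S2=24 S3=43 S4=24 blocked=[]
Op 4: conn=26 S1=36 S2=16 S3=43 S4=24 blocked=[]
Op 5: conn=26 S1=36 S2=16 S3=43 S4=32 blocked=[]
Op 6: conn=9 S1=36 S2=16 S3=43 S4=15 blocked=[]
Op 7: conn=23 S1=36 S2=16 S3=43 S4=15 blocked=[]
Op 8: conn=23 S1=41 S2=16 S3=43 S4=15 blocked=[]
Op 9: conn=23 S1=41 S2=37 S3=43 S4=15 blocked=[]
Op 10: conn=23 S1=58 S2=37 S3=43 S4=15 blocked=[]
Op 11: conn=23 S1=58 S2=42 S3=43 S4=15 blocked=[]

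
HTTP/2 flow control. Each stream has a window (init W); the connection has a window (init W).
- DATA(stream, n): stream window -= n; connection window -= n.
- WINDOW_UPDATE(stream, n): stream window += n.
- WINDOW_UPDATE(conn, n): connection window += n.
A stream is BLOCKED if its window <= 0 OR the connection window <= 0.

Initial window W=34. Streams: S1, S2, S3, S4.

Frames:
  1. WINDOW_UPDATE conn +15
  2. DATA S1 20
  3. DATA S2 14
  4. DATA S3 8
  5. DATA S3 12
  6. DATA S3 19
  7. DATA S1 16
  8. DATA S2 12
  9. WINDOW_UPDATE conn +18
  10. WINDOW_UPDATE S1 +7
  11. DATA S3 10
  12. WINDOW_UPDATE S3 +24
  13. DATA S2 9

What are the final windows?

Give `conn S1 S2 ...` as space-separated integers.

Op 1: conn=49 S1=34 S2=34 S3=34 S4=34 blocked=[]
Op 2: conn=29 S1=14 S2=34 S3=34 S4=34 blocked=[]
Op 3: conn=15 S1=14 S2=20 S3=34 S4=34 blocked=[]
Op 4: conn=7 S1=14 S2=20 S3=26 S4=34 blocked=[]
Op 5: conn=-5 S1=14 S2=20 S3=14 S4=34 blocked=[1, 2, 3, 4]
Op 6: conn=-24 S1=14 S2=20 S3=-5 S4=34 blocked=[1, 2, 3, 4]
Op 7: conn=-40 S1=-2 S2=20 S3=-5 S4=34 blocked=[1, 2, 3, 4]
Op 8: conn=-52 S1=-2 S2=8 S3=-5 S4=34 blocked=[1, 2, 3, 4]
Op 9: conn=-34 S1=-2 S2=8 S3=-5 S4=34 blocked=[1, 2, 3, 4]
Op 10: conn=-34 S1=5 S2=8 S3=-5 S4=34 blocked=[1, 2, 3, 4]
Op 11: conn=-44 S1=5 S2=8 S3=-15 S4=34 blocked=[1, 2, 3, 4]
Op 12: conn=-44 S1=5 S2=8 S3=9 S4=34 blocked=[1, 2, 3, 4]
Op 13: conn=-53 S1=5 S2=-1 S3=9 S4=34 blocked=[1, 2, 3, 4]

Answer: -53 5 -1 9 34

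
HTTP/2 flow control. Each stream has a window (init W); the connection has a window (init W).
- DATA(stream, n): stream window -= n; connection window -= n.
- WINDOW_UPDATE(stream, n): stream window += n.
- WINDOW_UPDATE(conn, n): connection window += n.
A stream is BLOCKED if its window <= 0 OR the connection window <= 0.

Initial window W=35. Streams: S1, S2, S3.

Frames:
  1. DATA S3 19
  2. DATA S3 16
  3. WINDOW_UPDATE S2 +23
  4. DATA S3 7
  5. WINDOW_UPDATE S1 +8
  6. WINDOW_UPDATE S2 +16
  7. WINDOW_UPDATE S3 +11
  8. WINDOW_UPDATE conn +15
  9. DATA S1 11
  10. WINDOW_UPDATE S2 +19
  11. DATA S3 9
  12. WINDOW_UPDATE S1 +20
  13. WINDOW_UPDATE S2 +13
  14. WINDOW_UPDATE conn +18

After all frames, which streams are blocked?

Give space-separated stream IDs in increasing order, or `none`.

Op 1: conn=16 S1=35 S2=35 S3=16 blocked=[]
Op 2: conn=0 S1=35 S2=35 S3=0 blocked=[1, 2, 3]
Op 3: conn=0 S1=35 S2=58 S3=0 blocked=[1, 2, 3]
Op 4: conn=-7 S1=35 S2=58 S3=-7 blocked=[1, 2, 3]
Op 5: conn=-7 S1=43 S2=58 S3=-7 blocked=[1, 2, 3]
Op 6: conn=-7 S1=43 S2=74 S3=-7 blocked=[1, 2, 3]
Op 7: conn=-7 S1=43 S2=74 S3=4 blocked=[1, 2, 3]
Op 8: conn=8 S1=43 S2=74 S3=4 blocked=[]
Op 9: conn=-3 S1=32 S2=74 S3=4 blocked=[1, 2, 3]
Op 10: conn=-3 S1=32 S2=93 S3=4 blocked=[1, 2, 3]
Op 11: conn=-12 S1=32 S2=93 S3=-5 blocked=[1, 2, 3]
Op 12: conn=-12 S1=52 S2=93 S3=-5 blocked=[1, 2, 3]
Op 13: conn=-12 S1=52 S2=106 S3=-5 blocked=[1, 2, 3]
Op 14: conn=6 S1=52 S2=106 S3=-5 blocked=[3]

Answer: S3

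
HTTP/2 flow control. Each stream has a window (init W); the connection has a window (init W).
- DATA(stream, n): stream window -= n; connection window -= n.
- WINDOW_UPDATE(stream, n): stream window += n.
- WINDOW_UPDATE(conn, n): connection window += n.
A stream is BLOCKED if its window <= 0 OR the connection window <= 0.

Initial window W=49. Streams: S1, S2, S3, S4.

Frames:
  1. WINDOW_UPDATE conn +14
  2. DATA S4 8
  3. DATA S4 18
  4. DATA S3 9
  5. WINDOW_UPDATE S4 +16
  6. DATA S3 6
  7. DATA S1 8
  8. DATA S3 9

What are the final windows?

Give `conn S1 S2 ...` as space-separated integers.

Op 1: conn=63 S1=49 S2=49 S3=49 S4=49 blocked=[]
Op 2: conn=55 S1=49 S2=49 S3=49 S4=41 blocked=[]
Op 3: conn=37 S1=49 S2=49 S3=49 S4=23 blocked=[]
Op 4: conn=28 S1=49 S2=49 S3=40 S4=23 blocked=[]
Op 5: conn=28 S1=49 S2=49 S3=40 S4=39 blocked=[]
Op 6: conn=22 S1=49 S2=49 S3=34 S4=39 blocked=[]
Op 7: conn=14 S1=41 S2=49 S3=34 S4=39 blocked=[]
Op 8: conn=5 S1=41 S2=49 S3=25 S4=39 blocked=[]

Answer: 5 41 49 25 39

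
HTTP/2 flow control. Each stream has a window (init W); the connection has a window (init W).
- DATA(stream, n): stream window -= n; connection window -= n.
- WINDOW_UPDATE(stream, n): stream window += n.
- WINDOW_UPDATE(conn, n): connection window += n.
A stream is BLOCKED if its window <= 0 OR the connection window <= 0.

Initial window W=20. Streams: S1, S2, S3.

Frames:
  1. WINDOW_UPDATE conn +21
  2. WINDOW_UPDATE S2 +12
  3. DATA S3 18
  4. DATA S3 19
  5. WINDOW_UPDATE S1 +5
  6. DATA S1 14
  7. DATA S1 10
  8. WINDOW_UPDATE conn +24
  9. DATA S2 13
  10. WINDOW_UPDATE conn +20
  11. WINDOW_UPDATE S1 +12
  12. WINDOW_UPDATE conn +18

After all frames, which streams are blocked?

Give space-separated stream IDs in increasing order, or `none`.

Op 1: conn=41 S1=20 S2=20 S3=20 blocked=[]
Op 2: conn=41 S1=20 S2=32 S3=20 blocked=[]
Op 3: conn=23 S1=20 S2=32 S3=2 blocked=[]
Op 4: conn=4 S1=20 S2=32 S3=-17 blocked=[3]
Op 5: conn=4 S1=25 S2=32 S3=-17 blocked=[3]
Op 6: conn=-10 S1=11 S2=32 S3=-17 blocked=[1, 2, 3]
Op 7: conn=-20 S1=1 S2=32 S3=-17 blocked=[1, 2, 3]
Op 8: conn=4 S1=1 S2=32 S3=-17 blocked=[3]
Op 9: conn=-9 S1=1 S2=19 S3=-17 blocked=[1, 2, 3]
Op 10: conn=11 S1=1 S2=19 S3=-17 blocked=[3]
Op 11: conn=11 S1=13 S2=19 S3=-17 blocked=[3]
Op 12: conn=29 S1=13 S2=19 S3=-17 blocked=[3]

Answer: S3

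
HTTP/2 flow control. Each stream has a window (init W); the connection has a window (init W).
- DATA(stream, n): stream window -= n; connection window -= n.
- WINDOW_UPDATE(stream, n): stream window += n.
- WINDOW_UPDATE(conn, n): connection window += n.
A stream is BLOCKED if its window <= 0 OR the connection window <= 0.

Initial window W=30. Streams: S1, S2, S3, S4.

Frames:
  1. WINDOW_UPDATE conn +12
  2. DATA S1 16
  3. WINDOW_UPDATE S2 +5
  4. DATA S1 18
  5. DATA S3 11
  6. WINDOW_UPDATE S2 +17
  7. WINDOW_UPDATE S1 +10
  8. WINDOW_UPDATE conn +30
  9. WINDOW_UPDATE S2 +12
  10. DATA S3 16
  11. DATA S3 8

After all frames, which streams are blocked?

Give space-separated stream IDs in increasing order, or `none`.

Answer: S3

Derivation:
Op 1: conn=42 S1=30 S2=30 S3=30 S4=30 blocked=[]
Op 2: conn=26 S1=14 S2=30 S3=30 S4=30 blocked=[]
Op 3: conn=26 S1=14 S2=35 S3=30 S4=30 blocked=[]
Op 4: conn=8 S1=-4 S2=35 S3=30 S4=30 blocked=[1]
Op 5: conn=-3 S1=-4 S2=35 S3=19 S4=30 blocked=[1, 2, 3, 4]
Op 6: conn=-3 S1=-4 S2=52 S3=19 S4=30 blocked=[1, 2, 3, 4]
Op 7: conn=-3 S1=6 S2=52 S3=19 S4=30 blocked=[1, 2, 3, 4]
Op 8: conn=27 S1=6 S2=52 S3=19 S4=30 blocked=[]
Op 9: conn=27 S1=6 S2=64 S3=19 S4=30 blocked=[]
Op 10: conn=11 S1=6 S2=64 S3=3 S4=30 blocked=[]
Op 11: conn=3 S1=6 S2=64 S3=-5 S4=30 blocked=[3]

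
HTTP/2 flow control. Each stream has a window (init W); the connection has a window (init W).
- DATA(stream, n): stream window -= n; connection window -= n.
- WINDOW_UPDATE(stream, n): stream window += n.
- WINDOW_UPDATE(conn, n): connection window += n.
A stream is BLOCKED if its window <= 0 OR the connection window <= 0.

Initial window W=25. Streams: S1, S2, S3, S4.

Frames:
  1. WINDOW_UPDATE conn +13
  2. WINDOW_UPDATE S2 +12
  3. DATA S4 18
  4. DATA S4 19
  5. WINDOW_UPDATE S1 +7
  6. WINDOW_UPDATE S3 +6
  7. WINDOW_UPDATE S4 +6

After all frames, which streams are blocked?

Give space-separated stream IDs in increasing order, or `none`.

Answer: S4

Derivation:
Op 1: conn=38 S1=25 S2=25 S3=25 S4=25 blocked=[]
Op 2: conn=38 S1=25 S2=37 S3=25 S4=25 blocked=[]
Op 3: conn=20 S1=25 S2=37 S3=25 S4=7 blocked=[]
Op 4: conn=1 S1=25 S2=37 S3=25 S4=-12 blocked=[4]
Op 5: conn=1 S1=32 S2=37 S3=25 S4=-12 blocked=[4]
Op 6: conn=1 S1=32 S2=37 S3=31 S4=-12 blocked=[4]
Op 7: conn=1 S1=32 S2=37 S3=31 S4=-6 blocked=[4]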